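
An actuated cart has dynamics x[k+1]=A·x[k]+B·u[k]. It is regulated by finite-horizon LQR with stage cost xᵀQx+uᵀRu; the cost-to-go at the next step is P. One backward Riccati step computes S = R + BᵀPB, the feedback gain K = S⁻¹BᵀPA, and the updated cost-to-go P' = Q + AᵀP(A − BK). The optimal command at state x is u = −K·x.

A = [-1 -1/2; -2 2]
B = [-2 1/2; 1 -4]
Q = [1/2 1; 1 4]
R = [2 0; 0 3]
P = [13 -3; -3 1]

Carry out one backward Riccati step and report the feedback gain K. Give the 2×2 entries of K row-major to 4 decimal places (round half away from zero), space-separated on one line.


0.3992 0.2364 0.2764 -0.2979

BᵀP = [-29.0000 7.0000; 18.5000 -5.5000]
S = R + BᵀPB = [2 0; 0 3] + [65.0000 -42.5000; -42.5000 31.2500] = [67.0000 -42.5000; -42.5000 34.2500]
BᵀPA = [15.0000 28.5000; -7.5000 -20.2500]
K = S⁻¹·BᵀPA = [0.3992 0.2364; 0.2764 -0.2979]
A−BK = [-0.3398 0.1218; -1.2938 0.5722]
AᵀP(A−BK) = [1.0850 -0.2805; -0.2805 0.4800]
P' = Q + AᵀP(A−BK) = [1.5850 0.7195; 0.7195 4.4800]
tr(P') = 6.0650


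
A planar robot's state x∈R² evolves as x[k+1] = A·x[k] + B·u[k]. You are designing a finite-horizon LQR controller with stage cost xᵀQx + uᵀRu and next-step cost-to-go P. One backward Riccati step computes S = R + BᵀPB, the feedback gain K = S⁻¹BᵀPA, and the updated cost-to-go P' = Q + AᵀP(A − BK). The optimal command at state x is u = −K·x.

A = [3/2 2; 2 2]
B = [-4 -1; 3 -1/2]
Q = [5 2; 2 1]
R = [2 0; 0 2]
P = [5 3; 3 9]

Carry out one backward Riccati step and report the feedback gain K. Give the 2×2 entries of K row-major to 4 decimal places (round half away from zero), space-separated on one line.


0.2286 0.1778 -2.0857 -2.3365

BᵀP = [-11.0000 15.0000; -6.5000 -7.5000]
S = R + BᵀPB = [2 0; 0 2] + [89.0000 3.5000; 3.5000 10.2500] = [91.0000 3.5000; 3.5000 12.2500]
BᵀPA = [13.5000 8.0000; -24.7500 -28.0000]
K = S⁻¹·BᵀPA = [0.2286 0.1778; -2.0857 -2.3365]
A−BK = [0.3286 0.3746; 0.2714 0.2984]
AᵀP(A−BK) = [10.5429 11.7714; 11.7714 13.1556]
P' = Q + AᵀP(A−BK) = [15.5429 13.7714; 13.7714 14.1556]
tr(P') = 29.6984


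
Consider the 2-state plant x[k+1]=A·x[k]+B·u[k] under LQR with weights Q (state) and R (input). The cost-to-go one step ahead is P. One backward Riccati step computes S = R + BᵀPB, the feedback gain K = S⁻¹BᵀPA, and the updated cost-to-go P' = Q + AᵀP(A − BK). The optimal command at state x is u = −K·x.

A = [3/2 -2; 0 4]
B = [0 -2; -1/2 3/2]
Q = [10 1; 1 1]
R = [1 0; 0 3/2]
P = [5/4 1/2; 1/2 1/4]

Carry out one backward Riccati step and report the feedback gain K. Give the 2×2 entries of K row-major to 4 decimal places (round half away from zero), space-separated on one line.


-0.1667 -0.0741 -0.6333 0.2519

BᵀP = [-0.2500 -0.1250; -1.7500 -0.6250]
S = R + BᵀPB = [1 0; 0 3/2] + [0.0625 0.3125; 0.3125 2.5625] = [1.0625 0.3125; 0.3125 4.0625]
BᵀPA = [-0.3750 0.0000; -2.6250 1.0000]
K = S⁻¹·BᵀPA = [-0.1667 -0.0741; -0.6333 0.2519]
A−BK = [0.2333 -1.4963; 0.8667 3.5852]
AᵀP(A−BK) = [1.0875 -0.1167; -0.1167 0.7481]
P' = Q + AᵀP(A−BK) = [11.0875 0.8833; 0.8833 1.7481]
tr(P') = 12.8356


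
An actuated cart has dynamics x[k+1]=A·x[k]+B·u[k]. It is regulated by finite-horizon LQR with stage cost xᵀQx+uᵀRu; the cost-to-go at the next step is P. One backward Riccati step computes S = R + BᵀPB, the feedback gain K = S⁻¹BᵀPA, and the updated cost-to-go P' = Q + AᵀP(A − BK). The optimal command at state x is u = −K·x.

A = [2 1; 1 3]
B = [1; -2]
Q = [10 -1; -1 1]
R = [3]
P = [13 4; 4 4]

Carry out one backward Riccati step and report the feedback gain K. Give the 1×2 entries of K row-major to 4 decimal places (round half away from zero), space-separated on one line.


BᵀP = [5.0000 -4.0000]
S = R + BᵀPB = [3] + [13.0000] = [16.0000]
BᵀPA = [6.0000 -7.0000]
K = S⁻¹·BᵀPA = [0.3750 -0.4375]
A−BK = [1.6250 1.4375; 1.7500 2.1250]
AᵀP(A−BK) = [69.7500 68.6250; 68.6250 69.9375]
P' = Q + AᵀP(A−BK) = [79.7500 67.6250; 67.6250 70.9375]
tr(P') = 150.6875

0.3750 -0.4375


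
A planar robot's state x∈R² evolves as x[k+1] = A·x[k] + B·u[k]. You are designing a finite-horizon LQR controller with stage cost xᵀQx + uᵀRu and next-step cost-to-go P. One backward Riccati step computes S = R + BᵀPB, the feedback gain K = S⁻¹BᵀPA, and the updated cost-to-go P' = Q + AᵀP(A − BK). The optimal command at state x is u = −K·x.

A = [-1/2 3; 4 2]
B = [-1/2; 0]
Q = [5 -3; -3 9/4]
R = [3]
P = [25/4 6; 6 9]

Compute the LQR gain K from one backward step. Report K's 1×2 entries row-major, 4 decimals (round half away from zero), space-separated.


BᵀP = [-3.1250 -3.0000]
S = R + BᵀPB = [3] + [1.5625] = [4.5625]
BᵀPA = [-10.4375 -15.3750]
K = S⁻¹·BᵀPA = [-2.2877 -3.3699]
A−BK = [-1.6438 1.3151; 4.0000 2.0000]
AᵀP(A−BK) = [97.6849 93.4521; 93.4521 112.4384]
P' = Q + AᵀP(A−BK) = [102.6849 90.4521; 90.4521 114.6884]
tr(P') = 217.3733

-2.2877 -3.3699


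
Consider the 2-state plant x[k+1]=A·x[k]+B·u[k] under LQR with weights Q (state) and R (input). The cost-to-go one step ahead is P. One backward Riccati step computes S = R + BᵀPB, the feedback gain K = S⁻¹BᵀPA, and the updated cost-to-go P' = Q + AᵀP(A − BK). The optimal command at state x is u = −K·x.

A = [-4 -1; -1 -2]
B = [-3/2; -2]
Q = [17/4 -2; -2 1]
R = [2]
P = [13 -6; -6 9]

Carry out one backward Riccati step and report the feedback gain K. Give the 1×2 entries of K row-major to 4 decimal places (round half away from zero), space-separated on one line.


BᵀP = [-7.5000 -9.0000]
S = R + BᵀPB = [2] + [29.2500] = [31.2500]
BᵀPA = [39.0000 25.5000]
K = S⁻¹·BᵀPA = [1.2480 0.8160]
A−BK = [-2.1280 0.2240; 1.4960 -0.3680]
AᵀP(A−BK) = [120.3280 -15.8240; -15.8240 4.1920]
P' = Q + AᵀP(A−BK) = [124.5780 -17.8240; -17.8240 5.1920]
tr(P') = 129.7700

1.2480 0.8160


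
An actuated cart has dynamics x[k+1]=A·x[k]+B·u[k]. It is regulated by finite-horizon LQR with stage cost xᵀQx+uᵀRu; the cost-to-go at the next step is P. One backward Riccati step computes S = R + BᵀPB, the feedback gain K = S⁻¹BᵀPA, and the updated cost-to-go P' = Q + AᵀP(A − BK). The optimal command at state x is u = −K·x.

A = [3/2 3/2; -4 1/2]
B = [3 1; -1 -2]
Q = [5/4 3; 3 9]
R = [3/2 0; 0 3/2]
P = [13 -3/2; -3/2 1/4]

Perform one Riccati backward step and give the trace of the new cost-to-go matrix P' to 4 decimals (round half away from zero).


BᵀP = [40.5000 -4.7500; 16.0000 -2.0000]
S = R + BᵀPB = [3/2 0; 0 3/2] + [126.2500 50.0000; 50.0000 20.0000] = [127.7500 50.0000; 50.0000 21.5000]
BᵀPA = [79.7500 58.3750; 32.0000 23.0000]
K = S⁻¹·BᵀPA = [0.4648 0.4260; 0.4075 0.0791]
A−BK = [-0.3018 0.1429; -2.7202 1.0841]
AᵀP(A−BK) = [1.1442 0.1213; 0.1213 0.3761]
P' = Q + AᵀP(A−BK) = [2.3942 3.1213; 3.1213 9.3761]
tr(P') = 11.7703

11.7703


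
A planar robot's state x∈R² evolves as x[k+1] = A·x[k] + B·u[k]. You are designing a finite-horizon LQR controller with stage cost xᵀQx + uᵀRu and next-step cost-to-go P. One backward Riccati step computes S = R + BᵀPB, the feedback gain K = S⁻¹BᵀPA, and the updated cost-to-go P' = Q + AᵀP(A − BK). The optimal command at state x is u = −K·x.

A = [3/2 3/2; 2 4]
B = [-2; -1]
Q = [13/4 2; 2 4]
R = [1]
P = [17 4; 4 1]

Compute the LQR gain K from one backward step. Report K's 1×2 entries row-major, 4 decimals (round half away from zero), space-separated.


-0.8721 -1.0814

BᵀP = [-38.0000 -9.0000]
S = R + BᵀPB = [1] + [85.0000] = [86.0000]
BᵀPA = [-75.0000 -93.0000]
K = S⁻¹·BᵀPA = [-0.8721 -1.0814]
A−BK = [-0.2442 -0.6628; 1.1279 2.9186]
AᵀP(A−BK) = [0.8430 1.1453; 1.1453 1.6802]
P' = Q + AᵀP(A−BK) = [4.0930 3.1453; 3.1453 5.6802]
tr(P') = 9.7733


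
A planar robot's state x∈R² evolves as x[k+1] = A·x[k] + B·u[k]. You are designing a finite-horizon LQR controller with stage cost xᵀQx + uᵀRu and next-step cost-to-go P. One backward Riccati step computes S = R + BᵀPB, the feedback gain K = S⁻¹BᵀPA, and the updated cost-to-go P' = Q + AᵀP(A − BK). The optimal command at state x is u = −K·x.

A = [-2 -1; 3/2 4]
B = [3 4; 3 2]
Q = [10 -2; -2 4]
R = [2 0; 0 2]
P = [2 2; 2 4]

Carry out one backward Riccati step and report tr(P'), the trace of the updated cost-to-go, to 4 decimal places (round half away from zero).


26.8975

BᵀP = [12.0000 18.0000; 12.0000 16.0000]
S = R + BᵀPB = [2 0; 0 2] + [90.0000 84.0000; 84.0000 80.0000] = [92.0000 84.0000; 84.0000 82.0000]
BᵀPA = [3.0000 60.0000; 0.0000 52.0000]
K = S⁻¹·BᵀPA = [0.5041 1.1311; -0.5164 -0.5246]
A−BK = [-1.4467 -2.2951; 1.0205 1.6557]
AᵀP(A−BK) = [3.4877 5.6066; 5.6066 9.4098]
P' = Q + AᵀP(A−BK) = [13.4877 3.6066; 3.6066 13.4098]
tr(P') = 26.8975


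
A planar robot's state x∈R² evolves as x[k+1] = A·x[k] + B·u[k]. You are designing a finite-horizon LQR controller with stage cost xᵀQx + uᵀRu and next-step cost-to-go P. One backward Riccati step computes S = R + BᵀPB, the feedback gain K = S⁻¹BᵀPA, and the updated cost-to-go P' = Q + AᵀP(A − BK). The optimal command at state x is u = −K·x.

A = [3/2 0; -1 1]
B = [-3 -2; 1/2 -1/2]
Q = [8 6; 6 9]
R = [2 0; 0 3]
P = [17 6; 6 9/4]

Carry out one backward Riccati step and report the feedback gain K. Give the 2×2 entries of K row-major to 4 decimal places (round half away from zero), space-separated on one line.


-0.3076 -0.0670 -0.1226 -0.0734

BᵀP = [-48.0000 -16.8750; -37.0000 -13.1250]
S = R + BᵀPB = [2 0; 0 3] + [135.5625 104.4375; 104.4375 80.5625] = [137.5625 104.4375; 104.4375 83.5625]
BᵀPA = [-55.1250 -16.8750; -42.3750 -13.1250]
K = S⁻¹·BᵀPA = [-0.3076 -0.0670; -0.1226 -0.0734]
A−BK = [0.3319 -0.3477; -0.9075 0.9968]
AᵀP(A−BK) = [0.3457 -0.0507; -0.0507 0.1569]
P' = Q + AᵀP(A−BK) = [8.3457 5.9493; 5.9493 9.1569]
tr(P') = 17.5026


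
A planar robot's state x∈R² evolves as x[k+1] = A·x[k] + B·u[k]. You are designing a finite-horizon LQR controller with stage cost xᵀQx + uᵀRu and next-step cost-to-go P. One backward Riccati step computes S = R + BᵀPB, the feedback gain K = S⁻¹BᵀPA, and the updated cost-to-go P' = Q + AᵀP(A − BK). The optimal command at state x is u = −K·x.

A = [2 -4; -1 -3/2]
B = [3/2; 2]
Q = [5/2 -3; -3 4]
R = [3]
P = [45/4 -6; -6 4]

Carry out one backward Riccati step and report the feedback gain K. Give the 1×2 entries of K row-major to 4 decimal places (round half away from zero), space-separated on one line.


BᵀP = [4.8750 -1.0000]
S = R + BᵀPB = [3] + [5.3125] = [8.3125]
BᵀPA = [10.7500 -18.0000]
K = S⁻¹·BᵀPA = [1.2932 -2.1654]
A−BK = [0.0602 -0.7519; -3.5865 2.8308]
AᵀP(A−BK) = [59.0977 -66.7218; -66.7218 78.0226]
P' = Q + AᵀP(A−BK) = [61.5977 -69.7218; -69.7218 82.0226]
tr(P') = 143.6203

1.2932 -2.1654


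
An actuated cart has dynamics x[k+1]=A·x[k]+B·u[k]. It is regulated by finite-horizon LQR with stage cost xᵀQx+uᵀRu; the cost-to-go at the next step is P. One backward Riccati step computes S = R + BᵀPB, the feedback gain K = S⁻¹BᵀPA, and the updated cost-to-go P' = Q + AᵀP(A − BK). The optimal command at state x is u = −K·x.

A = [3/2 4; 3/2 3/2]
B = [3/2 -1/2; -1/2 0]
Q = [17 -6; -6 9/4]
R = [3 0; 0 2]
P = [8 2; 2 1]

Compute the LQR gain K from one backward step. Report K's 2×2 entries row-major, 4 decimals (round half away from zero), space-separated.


BᵀP = [11.0000 2.5000; -4.0000 -1.0000]
S = R + BᵀPB = [3 0; 0 2] + [15.2500 -5.5000; -5.5000 2.0000] = [18.2500 -5.5000; -5.5000 4.0000]
BᵀPA = [20.2500 47.7500; -7.5000 -17.5000]
K = S⁻¹·BᵀPA = [0.9298 2.2164; -0.5965 -1.3275]
A−BK = [-0.1930 0.0117; 1.9649 2.6082]
AᵀP(A−BK) = [5.9474 11.9123; 11.9123 25.1871]
P' = Q + AᵀP(A−BK) = [22.9474 5.9123; 5.9123 27.4371]
tr(P') = 50.3845

0.9298 2.2164 -0.5965 -1.3275


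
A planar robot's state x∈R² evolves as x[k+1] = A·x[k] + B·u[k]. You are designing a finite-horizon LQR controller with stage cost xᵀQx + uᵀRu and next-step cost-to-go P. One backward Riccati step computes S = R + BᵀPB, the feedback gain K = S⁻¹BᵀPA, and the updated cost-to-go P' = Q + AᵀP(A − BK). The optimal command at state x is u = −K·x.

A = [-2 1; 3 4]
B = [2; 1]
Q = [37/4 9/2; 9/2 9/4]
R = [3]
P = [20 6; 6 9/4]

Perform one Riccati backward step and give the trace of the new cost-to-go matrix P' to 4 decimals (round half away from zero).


24.4405

BᵀP = [46.0000 14.2500]
S = R + BᵀPB = [3] + [106.2500] = [109.2500]
BᵀPA = [-49.2500 103.0000]
K = S⁻¹·BᵀPA = [-0.4508 0.9428]
A−BK = [-1.0984 -0.8856; 3.4508 3.0572]
AᵀP(A−BK) = [6.0481 3.4325; 3.4325 6.8924]
P' = Q + AᵀP(A−BK) = [15.2981 7.9325; 7.9325 9.1424]
tr(P') = 24.4405


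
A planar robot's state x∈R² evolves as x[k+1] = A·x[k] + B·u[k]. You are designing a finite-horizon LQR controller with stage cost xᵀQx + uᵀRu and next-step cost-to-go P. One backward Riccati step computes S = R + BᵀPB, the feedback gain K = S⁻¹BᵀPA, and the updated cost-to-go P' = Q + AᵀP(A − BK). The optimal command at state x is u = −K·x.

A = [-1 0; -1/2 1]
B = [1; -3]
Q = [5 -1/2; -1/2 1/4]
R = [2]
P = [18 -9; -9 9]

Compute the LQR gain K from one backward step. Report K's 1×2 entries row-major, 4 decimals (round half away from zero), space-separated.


BᵀP = [45.0000 -36.0000]
S = R + BᵀPB = [2] + [153.0000] = [155.0000]
BᵀPA = [-27.0000 -36.0000]
K = S⁻¹·BᵀPA = [-0.1742 -0.2323]
A−BK = [-0.8258 0.2323; -1.0226 0.3032]
AᵀP(A−BK) = [6.5468 -1.7710; -1.7710 0.6387]
P' = Q + AᵀP(A−BK) = [11.5468 -2.2710; -2.2710 0.8887]
tr(P') = 12.4355

-0.1742 -0.2323


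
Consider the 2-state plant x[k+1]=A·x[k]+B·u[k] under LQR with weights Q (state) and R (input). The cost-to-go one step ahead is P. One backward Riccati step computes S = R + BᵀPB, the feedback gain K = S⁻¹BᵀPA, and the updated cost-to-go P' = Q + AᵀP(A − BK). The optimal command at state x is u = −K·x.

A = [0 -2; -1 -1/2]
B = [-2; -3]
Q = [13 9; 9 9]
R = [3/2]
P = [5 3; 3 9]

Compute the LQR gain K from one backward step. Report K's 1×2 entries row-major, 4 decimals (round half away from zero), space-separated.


0.2383 0.3935

BᵀP = [-19.0000 -33.0000]
S = R + BᵀPB = [3/2] + [137.0000] = [138.5000]
BᵀPA = [33.0000 54.5000]
K = S⁻¹·BᵀPA = [0.2383 0.3935]
A−BK = [0.4765 -1.2130; -0.2852 0.6805]
AᵀP(A−BK) = [1.1372 -2.4856; -2.4856 6.8042]
P' = Q + AᵀP(A−BK) = [14.1372 6.5144; 6.5144 15.8042]
tr(P') = 29.9413


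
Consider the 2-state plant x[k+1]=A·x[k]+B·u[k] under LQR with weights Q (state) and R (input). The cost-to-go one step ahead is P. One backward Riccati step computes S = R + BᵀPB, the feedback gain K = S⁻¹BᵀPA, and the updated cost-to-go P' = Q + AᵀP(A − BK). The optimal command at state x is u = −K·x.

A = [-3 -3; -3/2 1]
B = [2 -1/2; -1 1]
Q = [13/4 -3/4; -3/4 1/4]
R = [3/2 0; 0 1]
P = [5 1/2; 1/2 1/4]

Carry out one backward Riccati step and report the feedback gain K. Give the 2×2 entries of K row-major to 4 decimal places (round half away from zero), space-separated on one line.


BᵀP = [9.5000 0.7500; -2.0000 0.0000]
S = R + BᵀPB = [3/2 0; 0 1] + [18.2500 -4.0000; -4.0000 1.0000] = [19.7500 -4.0000; -4.0000 2.0000]
BᵀPA = [-29.6250 -27.7500; 6.0000 6.0000]
K = S⁻¹·BᵀPA = [-1.5000 -1.3404; 0.0000 0.3191]
A−BK = [0.0000 -0.1596; -3.0000 -0.6596]
AᵀP(A−BK) = [5.6250 3.7500; 3.7500 3.1383]
P' = Q + AᵀP(A−BK) = [8.8750 3.0000; 3.0000 3.3883]
tr(P') = 12.2633

-1.5000 -1.3404 0.0000 0.3191


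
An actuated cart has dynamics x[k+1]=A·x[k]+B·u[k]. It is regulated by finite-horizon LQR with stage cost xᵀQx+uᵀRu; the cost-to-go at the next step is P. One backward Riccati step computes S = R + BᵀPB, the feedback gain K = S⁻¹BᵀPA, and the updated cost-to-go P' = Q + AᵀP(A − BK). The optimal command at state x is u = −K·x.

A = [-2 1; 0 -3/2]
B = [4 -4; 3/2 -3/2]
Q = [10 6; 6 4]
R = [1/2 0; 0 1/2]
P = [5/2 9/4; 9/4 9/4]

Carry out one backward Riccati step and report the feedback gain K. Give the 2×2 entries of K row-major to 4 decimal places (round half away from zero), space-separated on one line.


-0.1850 -0.0359 0.1850 0.0359

BᵀP = [13.3750 12.3750; -13.3750 -12.3750]
S = R + BᵀPB = [1/2 0; 0 1/2] + [72.0625 -72.0625; -72.0625 72.0625] = [72.5625 -72.0625; -72.0625 72.5625]
BᵀPA = [-26.7500 -5.1875; 26.7500 5.1875]
K = S⁻¹·BᵀPA = [-0.1850 -0.0359; 0.1850 0.0359]
A−BK = [-0.5203 1.2869; 0.5549 -1.3924]
AᵀP(A−BK) = [0.1046 -0.1690; -0.1690 0.4404]
P' = Q + AᵀP(A−BK) = [10.1046 5.8310; 5.8310 4.4404]
tr(P') = 14.5449


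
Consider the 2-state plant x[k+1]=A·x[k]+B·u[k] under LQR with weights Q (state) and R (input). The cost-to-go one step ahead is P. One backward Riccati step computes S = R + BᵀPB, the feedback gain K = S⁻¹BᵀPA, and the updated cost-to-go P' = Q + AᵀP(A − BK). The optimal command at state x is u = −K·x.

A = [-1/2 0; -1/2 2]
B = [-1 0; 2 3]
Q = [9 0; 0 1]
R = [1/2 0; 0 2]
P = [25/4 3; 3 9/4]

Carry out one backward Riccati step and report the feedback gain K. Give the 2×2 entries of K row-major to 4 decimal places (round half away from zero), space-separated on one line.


BᵀP = [-0.2500 1.5000; 9.0000 6.7500]
S = R + BᵀPB = [1/2 0; 0 2] + [3.2500 4.5000; 4.5000 20.2500] = [3.7500 4.5000; 4.5000 22.2500]
BᵀPA = [-0.6250 3.0000; -7.8750 13.5000]
K = S⁻¹·BᵀPA = [0.3408 0.0950; -0.4228 0.5875]
A−BK = [-0.1592 0.0950; 0.0870 0.0475]
AᵀP(A−BK) = [0.5080 -0.5638; -0.5638 0.7834]
P' = Q + AᵀP(A−BK) = [9.5080 -0.5638; -0.5638 1.7834]
tr(P') = 11.2914

0.3408 0.0950 -0.4228 0.5875


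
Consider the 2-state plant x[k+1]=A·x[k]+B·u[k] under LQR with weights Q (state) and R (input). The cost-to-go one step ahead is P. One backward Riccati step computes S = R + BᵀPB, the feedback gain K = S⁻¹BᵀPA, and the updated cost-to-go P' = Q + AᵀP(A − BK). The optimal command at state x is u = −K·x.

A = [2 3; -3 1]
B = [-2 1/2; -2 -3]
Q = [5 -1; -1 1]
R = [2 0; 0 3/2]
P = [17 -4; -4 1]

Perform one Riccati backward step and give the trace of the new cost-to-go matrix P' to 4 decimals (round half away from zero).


13.1385

BᵀP = [-26.0000 6.0000; 20.5000 -5.0000]
S = R + BᵀPB = [2 0; 0 3/2] + [40.0000 -31.0000; -31.0000 25.2500] = [42.0000 -31.0000; -31.0000 26.7500]
BᵀPA = [-70.0000 -72.0000; 56.0000 56.5000]
K = S⁻¹·BᵀPA = [-0.8400 -1.0738; 1.1200 0.8677]
A−BK = [-0.2400 0.4185; -1.3200 1.4554]
AᵀP(A−BK) = [3.4800 3.2400; 3.2400 3.6585]
P' = Q + AᵀP(A−BK) = [8.4800 2.2400; 2.2400 4.6585]
tr(P') = 13.1385


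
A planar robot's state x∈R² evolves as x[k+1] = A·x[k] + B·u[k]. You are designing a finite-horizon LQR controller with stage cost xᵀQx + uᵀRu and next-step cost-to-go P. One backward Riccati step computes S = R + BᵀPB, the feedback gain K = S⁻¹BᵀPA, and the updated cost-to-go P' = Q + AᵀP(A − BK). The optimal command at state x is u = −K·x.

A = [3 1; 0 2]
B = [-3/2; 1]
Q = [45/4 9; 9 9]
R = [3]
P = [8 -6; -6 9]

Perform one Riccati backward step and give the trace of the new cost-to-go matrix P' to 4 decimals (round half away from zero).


BᵀP = [-18.0000 18.0000]
S = R + BᵀPB = [3] + [45.0000] = [48.0000]
BᵀPA = [-54.0000 18.0000]
K = S⁻¹·BᵀPA = [-1.1250 0.3750]
A−BK = [1.3125 1.5625; 1.1250 1.6250]
AᵀP(A−BK) = [11.2500 8.2500; 8.2500 13.2500]
P' = Q + AᵀP(A−BK) = [22.5000 17.2500; 17.2500 22.2500]
tr(P') = 44.7500

44.7500


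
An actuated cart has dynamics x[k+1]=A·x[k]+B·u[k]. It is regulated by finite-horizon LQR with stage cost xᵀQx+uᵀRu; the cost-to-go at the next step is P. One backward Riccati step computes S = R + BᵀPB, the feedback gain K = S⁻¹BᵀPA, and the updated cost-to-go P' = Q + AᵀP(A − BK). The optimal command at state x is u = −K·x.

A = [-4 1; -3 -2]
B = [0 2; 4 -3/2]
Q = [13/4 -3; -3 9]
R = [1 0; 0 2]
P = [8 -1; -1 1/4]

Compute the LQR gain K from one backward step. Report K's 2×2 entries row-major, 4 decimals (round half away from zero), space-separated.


BᵀP = [-4.0000 1.0000; 17.5000 -2.3750]
S = R + BᵀPB = [1 0; 0 2] + [4.0000 -9.5000; -9.5000 38.5625] = [5.0000 -9.5000; -9.5000 40.5625]
BᵀPA = [13.0000 -6.0000; -62.8750 22.2500]
K = S⁻¹·BᵀPA = [-0.6219 -0.2843; -1.6957 0.4820]
A−BK = [-0.6086 0.0361; -3.0561 -0.1399]
AᵀP(A−BK) = [7.7157 -1.5014; -1.5014 0.5708]
P' = Q + AᵀP(A−BK) = [10.9657 -4.5014; -4.5014 9.5708]
tr(P') = 20.5365

-0.6219 -0.2843 -1.6957 0.4820


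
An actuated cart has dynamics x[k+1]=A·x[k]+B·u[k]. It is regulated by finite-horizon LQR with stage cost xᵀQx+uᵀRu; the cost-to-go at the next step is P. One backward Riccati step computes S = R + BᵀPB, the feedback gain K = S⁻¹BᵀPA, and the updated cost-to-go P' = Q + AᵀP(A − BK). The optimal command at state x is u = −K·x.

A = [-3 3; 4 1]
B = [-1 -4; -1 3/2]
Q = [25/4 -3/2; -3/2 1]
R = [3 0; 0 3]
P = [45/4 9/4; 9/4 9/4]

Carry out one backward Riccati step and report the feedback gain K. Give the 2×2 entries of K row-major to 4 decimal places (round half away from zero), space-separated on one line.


BᵀP = [-13.5000 -4.5000; -41.6250 -5.6250]
S = R + BᵀPB = [3 0; 0 3] + [18.0000 47.2500; 47.2500 158.0625] = [21.0000 47.2500; 47.2500 161.0625]
BᵀPA = [22.5000 -45.0000; 102.3750 -130.5000]
K = S⁻¹·BᵀPA = [-1.0553 -0.9408; 0.9452 -0.5342]
A−BK = [-0.2745 -0.0778; 1.5269 0.8606]
AᵀP(A−BK) = [10.2285 3.8615; 3.8615 4.9447]
P' = Q + AᵀP(A−BK) = [16.4785 2.3615; 2.3615 5.9447]
tr(P') = 22.4232

-1.0553 -0.9408 0.9452 -0.5342


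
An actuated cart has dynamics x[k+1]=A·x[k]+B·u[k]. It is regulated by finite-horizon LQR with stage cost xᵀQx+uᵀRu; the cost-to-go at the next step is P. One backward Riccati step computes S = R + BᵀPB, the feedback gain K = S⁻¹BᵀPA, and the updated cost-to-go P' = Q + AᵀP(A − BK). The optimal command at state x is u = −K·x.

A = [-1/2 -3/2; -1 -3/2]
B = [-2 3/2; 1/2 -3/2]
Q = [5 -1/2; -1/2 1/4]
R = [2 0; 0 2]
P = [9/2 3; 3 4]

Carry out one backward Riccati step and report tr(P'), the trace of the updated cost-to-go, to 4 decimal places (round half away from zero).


BᵀP = [-7.5000 -4.0000; 2.2500 -1.5000]
S = R + BᵀPB = [2 0; 0 2] + [13.0000 -5.2500; -5.2500 5.6250] = [15.0000 -5.2500; -5.2500 7.6250]
BᵀPA = [7.7500 17.2500; 0.3750 -1.1250]
K = S⁻¹·BᵀPA = [0.7034 1.4471; 0.5335 0.8488]
A−BK = [0.1066 0.1210; -0.5515 -0.9503]
AᵀP(A−BK) = [2.4737 4.5918; 4.5918 8.6177]
P' = Q + AᵀP(A−BK) = [7.4737 4.0918; 4.0918 8.8677]
tr(P') = 16.3414

16.3414


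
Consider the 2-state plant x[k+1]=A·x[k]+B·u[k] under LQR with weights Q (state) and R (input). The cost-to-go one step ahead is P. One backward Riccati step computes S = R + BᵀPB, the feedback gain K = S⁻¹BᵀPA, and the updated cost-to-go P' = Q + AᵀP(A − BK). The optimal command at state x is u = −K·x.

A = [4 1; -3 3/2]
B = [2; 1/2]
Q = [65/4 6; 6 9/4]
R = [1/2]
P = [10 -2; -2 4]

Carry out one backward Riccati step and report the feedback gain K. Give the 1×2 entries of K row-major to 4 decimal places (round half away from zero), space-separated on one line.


BᵀP = [19.0000 -2.0000]
S = R + BᵀPB = [1/2] + [37.0000] = [37.5000]
BᵀPA = [82.0000 16.0000]
K = S⁻¹·BᵀPA = [2.1867 0.4267]
A−BK = [-0.3733 0.1467; -4.0933 1.2867]
AᵀP(A−BK) = [64.6933 -18.9867; -18.9867 6.1733]
P' = Q + AᵀP(A−BK) = [80.9433 -12.9867; -12.9867 8.4233]
tr(P') = 89.3667

2.1867 0.4267


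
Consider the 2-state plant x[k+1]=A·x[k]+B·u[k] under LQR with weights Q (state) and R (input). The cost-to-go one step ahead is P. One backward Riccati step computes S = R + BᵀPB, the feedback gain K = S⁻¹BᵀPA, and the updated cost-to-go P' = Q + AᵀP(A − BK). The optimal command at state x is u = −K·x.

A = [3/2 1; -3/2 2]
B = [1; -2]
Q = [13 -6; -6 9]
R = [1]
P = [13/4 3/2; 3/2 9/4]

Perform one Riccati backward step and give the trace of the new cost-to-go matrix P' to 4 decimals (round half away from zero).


38.0366

BᵀP = [0.2500 -3.0000]
S = R + BᵀPB = [1] + [6.2500] = [7.2500]
BᵀPA = [4.8750 -5.7500]
K = S⁻¹·BᵀPA = [0.6724 -0.7931]
A−BK = [0.8276 1.7931; -0.1552 0.4138]
AᵀP(A−BK) = [2.3470 4.2414; 4.2414 13.6897]
P' = Q + AᵀP(A−BK) = [15.3470 -1.7586; -1.7586 22.6897]
tr(P') = 38.0366


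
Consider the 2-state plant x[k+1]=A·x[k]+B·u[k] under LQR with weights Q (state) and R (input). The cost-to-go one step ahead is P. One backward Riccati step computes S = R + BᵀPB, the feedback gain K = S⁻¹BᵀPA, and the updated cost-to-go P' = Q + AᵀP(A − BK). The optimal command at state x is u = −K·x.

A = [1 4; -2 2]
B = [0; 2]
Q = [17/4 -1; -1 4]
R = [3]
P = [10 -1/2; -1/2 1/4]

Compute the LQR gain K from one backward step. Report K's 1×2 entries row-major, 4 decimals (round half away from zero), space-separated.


BᵀP = [-1.0000 0.5000]
S = R + BᵀPB = [3] + [1.0000] = [4.0000]
BᵀPA = [-2.0000 -3.0000]
K = S⁻¹·BᵀPA = [-0.5000 -0.7500]
A−BK = [1.0000 4.0000; -1.0000 3.5000]
AᵀP(A−BK) = [12.0000 40.5000; 40.5000 150.7500]
P' = Q + AᵀP(A−BK) = [16.2500 39.5000; 39.5000 154.7500]
tr(P') = 171.0000

-0.5000 -0.7500


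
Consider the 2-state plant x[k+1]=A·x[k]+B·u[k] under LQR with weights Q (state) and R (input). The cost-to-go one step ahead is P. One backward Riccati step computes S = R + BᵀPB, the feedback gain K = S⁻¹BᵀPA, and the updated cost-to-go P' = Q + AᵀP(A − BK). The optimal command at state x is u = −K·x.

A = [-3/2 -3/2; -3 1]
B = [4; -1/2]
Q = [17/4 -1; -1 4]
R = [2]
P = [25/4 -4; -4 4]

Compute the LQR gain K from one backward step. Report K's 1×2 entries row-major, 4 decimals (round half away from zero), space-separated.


BᵀP = [27.0000 -18.0000]
S = R + BᵀPB = [2] + [117.0000] = [119.0000]
BᵀPA = [13.5000 -58.5000]
K = S⁻¹·BᵀPA = [0.1134 -0.4916]
A−BK = [-1.9538 0.4664; -2.9433 0.7542]
AᵀP(A−BK) = [12.5310 -3.3009; -3.3009 1.3041]
P' = Q + AᵀP(A−BK) = [16.7810 -4.3009; -4.3009 5.3041]
tr(P') = 22.0851

0.1134 -0.4916


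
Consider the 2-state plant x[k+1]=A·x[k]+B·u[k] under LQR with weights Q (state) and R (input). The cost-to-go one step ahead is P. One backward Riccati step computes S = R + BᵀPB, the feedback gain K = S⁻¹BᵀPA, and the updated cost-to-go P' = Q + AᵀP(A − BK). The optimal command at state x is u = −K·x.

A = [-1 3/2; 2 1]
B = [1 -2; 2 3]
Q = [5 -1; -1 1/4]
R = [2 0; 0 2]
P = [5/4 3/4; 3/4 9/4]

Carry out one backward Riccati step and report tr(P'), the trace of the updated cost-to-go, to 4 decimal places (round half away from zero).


7.2291

BᵀP = [2.7500 5.2500; -0.2500 5.2500]
S = R + BᵀPB = [2 0; 0 2] + [13.2500 10.2500; 10.2500 16.2500] = [15.2500 10.2500; 10.2500 18.2500]
BᵀPA = [7.7500 9.3750; 10.7500 4.8750]
K = S⁻¹·BᵀPA = [0.1804 0.6991; 0.4877 -0.1255]
A−BK = [-0.2049 0.5498; 0.1760 -0.0216]
AᵀP(A−BK) = [0.6089 0.0563; 0.0563 1.3701]
P' = Q + AᵀP(A−BK) = [5.6089 -0.9437; -0.9437 1.6201]
tr(P') = 7.2291


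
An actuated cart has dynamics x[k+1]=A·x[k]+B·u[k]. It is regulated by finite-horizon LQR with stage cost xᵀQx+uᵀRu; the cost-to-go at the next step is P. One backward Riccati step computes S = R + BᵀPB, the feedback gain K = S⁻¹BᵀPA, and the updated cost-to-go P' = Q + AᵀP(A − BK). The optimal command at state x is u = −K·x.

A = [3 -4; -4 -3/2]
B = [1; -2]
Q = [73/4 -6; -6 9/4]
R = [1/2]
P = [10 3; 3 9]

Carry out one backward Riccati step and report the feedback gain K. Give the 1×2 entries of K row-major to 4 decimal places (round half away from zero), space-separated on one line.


BᵀP = [4.0000 -15.0000]
S = R + BᵀPB = [1/2] + [34.0000] = [34.5000]
BᵀPA = [72.0000 6.5000]
K = S⁻¹·BᵀPA = [2.0870 0.1884]
A−BK = [0.9130 -4.1884; 0.1739 -1.1232]
AᵀP(A−BK) = [11.7391 -45.0652; -45.0652 215.0254]
P' = Q + AᵀP(A−BK) = [29.9891 -51.0652; -51.0652 217.2754]
tr(P') = 247.2645

2.0870 0.1884


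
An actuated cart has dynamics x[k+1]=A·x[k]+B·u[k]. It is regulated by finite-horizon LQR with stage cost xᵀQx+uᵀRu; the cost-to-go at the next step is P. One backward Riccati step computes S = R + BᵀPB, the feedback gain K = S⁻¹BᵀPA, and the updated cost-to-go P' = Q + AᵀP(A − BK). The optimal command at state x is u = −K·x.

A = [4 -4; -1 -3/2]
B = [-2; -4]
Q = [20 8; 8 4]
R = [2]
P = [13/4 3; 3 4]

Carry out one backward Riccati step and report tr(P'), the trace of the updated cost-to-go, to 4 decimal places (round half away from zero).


BᵀP = [-18.5000 -22.0000]
S = R + BᵀPB = [2] + [125.0000] = [127.0000]
BᵀPA = [-52.0000 107.0000]
K = S⁻¹·BᵀPA = [-0.4094 0.8425]
A−BK = [3.1811 -2.3150; -2.6378 1.8701]
AᵀP(A−BK) = [10.7087 -8.1890; -8.1890 6.8504]
P' = Q + AᵀP(A−BK) = [30.7087 -0.1890; -0.1890 10.8504]
tr(P') = 41.5591

41.5591


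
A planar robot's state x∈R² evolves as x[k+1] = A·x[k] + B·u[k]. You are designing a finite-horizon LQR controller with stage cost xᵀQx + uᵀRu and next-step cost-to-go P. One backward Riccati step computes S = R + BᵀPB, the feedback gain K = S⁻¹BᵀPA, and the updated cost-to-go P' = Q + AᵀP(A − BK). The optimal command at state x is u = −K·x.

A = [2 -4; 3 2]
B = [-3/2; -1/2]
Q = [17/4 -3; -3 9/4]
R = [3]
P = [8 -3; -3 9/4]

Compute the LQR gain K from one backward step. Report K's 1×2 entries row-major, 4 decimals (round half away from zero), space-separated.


-0.6374 2.8571

BᵀP = [-10.5000 3.3750]
S = R + BᵀPB = [3] + [14.0625] = [17.0625]
BᵀPA = [-10.8750 48.7500]
K = S⁻¹·BᵀPA = [-0.6374 2.8571]
A−BK = [1.0440 0.2857; 2.6813 3.4286]
AᵀP(A−BK) = [9.3187 4.5714; 4.5714 45.7143]
P' = Q + AᵀP(A−BK) = [13.5687 1.5714; 1.5714 47.9643]
tr(P') = 61.5330


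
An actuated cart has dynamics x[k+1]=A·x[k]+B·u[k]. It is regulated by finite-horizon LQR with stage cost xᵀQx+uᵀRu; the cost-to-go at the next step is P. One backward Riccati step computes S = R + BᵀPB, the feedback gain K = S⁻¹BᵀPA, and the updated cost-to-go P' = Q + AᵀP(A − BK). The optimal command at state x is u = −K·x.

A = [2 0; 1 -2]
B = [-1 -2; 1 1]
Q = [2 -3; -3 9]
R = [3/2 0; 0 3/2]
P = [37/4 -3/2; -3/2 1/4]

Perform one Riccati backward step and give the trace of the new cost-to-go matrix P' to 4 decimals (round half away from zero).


11.8935

BᵀP = [-10.7500 1.7500; -20.0000 3.2500]
S = R + BᵀPB = [3/2 0; 0 3/2] + [12.5000 23.2500; 23.2500 43.2500] = [14.0000 23.2500; 23.2500 44.7500]
BᵀPA = [-19.7500 -3.5000; -36.7500 -6.5000]
K = S⁻¹·BᵀPA = [-0.3418 -0.0640; -0.6436 -0.1120]
A−BK = [0.3709 -0.2880; 1.9855 -1.8240]
AᵀP(A−BK) = [0.8455 0.1200; 0.1200 0.0480]
P' = Q + AᵀP(A−BK) = [2.8455 -2.8800; -2.8800 9.0480]
tr(P') = 11.8935


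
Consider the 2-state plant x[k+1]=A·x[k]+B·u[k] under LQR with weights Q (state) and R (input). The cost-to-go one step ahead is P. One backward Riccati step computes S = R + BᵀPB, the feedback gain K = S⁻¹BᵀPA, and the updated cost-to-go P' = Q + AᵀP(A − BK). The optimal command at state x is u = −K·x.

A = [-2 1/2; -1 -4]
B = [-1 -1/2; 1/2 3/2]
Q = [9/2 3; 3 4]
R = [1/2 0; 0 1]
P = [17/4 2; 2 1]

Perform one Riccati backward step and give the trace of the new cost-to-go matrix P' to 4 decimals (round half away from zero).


15.2026

BᵀP = [-3.2500 -1.5000; 0.8750 0.5000]
S = R + BᵀPB = [1/2 0; 0 1] + [2.5000 -0.6250; -0.6250 0.3125] = [3.0000 -0.6250; -0.6250 1.3125]
BᵀPA = [8.0000 4.3750; -2.2500 -1.5625]
K = S⁻¹·BᵀPA = [2.5639 1.3436; -0.4934 -0.5507]
A−BK = [0.3172 1.5683; -1.5419 -3.8458]
AᵀP(A−BK) = [4.3789 2.7621; 2.7621 2.3238]
P' = Q + AᵀP(A−BK) = [8.8789 5.7621; 5.7621 6.3238]
tr(P') = 15.2026


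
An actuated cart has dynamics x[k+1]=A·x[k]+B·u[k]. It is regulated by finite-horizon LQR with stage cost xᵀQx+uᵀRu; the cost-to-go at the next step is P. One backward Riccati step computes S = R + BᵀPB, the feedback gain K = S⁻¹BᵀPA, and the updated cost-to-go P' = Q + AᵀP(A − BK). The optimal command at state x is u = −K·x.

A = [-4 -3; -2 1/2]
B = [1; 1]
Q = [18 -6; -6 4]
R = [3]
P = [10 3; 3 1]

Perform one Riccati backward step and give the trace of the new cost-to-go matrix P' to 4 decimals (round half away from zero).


66.8000

BᵀP = [13.0000 4.0000]
S = R + BᵀPB = [3] + [17.0000] = [20.0000]
BᵀPA = [-60.0000 -37.0000]
K = S⁻¹·BᵀPA = [-3.0000 -1.8500]
A−BK = [-1.0000 -1.1500; 1.0000 2.3500]
AᵀP(A−BK) = [32.0000 20.0000; 20.0000 12.8000]
P' = Q + AᵀP(A−BK) = [50.0000 14.0000; 14.0000 16.8000]
tr(P') = 66.8000


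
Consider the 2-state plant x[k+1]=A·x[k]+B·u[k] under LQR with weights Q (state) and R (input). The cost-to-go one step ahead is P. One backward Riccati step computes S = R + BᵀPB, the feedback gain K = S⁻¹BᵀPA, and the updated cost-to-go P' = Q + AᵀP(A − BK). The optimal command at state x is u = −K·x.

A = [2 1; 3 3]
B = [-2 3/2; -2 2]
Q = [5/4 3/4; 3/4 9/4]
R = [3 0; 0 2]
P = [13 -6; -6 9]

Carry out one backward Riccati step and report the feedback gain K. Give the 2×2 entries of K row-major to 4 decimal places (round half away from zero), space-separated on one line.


-0.2022 0.5437 1.1305 1.6781

BᵀP = [-14.0000 -6.0000; 7.5000 9.0000]
S = R + BᵀPB = [3 0; 0 2] + [40.0000 -33.0000; -33.0000 29.2500] = [43.0000 -33.0000; -33.0000 31.2500]
BᵀPA = [-46.0000 -32.0000; 42.0000 34.5000]
K = S⁻¹·BᵀPA = [-0.2022 0.5437; 1.1305 1.6781]
A−BK = [-0.1001 -0.4298; 0.3346 0.7311]
AᵀP(A−BK) = [4.2188 7.5280; 7.5280 17.5025]
P' = Q + AᵀP(A−BK) = [5.4688 8.2780; 8.2780 19.7525]
tr(P') = 25.2213


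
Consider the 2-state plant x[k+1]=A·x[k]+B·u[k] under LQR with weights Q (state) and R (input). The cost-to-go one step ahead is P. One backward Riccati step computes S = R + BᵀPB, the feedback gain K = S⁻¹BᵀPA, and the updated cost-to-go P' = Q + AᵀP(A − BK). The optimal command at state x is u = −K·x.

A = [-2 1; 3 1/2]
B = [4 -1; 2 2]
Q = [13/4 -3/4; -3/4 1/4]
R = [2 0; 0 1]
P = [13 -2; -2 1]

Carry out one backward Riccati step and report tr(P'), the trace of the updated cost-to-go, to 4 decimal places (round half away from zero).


BᵀP = [48.0000 -6.0000; -17.0000 4.0000]
S = R + BᵀPB = [2 0; 0 1] + [180.0000 -60.0000; -60.0000 25.0000] = [182.0000 -60.0000; -60.0000 26.0000]
BᵀPA = [-114.0000 45.0000; 46.0000 -15.0000]
K = S⁻¹·BᵀPA = [-0.1802 0.2385; 1.3534 -0.0265]
A−BK = [0.0742 0.0194; 0.6537 0.0760]
AᵀP(A−BK) = [2.2014 -0.0901; -0.0901 0.1193]
P' = Q + AᵀP(A−BK) = [5.4514 -0.8401; -0.8401 0.3693]
tr(P') = 5.8207

5.8207


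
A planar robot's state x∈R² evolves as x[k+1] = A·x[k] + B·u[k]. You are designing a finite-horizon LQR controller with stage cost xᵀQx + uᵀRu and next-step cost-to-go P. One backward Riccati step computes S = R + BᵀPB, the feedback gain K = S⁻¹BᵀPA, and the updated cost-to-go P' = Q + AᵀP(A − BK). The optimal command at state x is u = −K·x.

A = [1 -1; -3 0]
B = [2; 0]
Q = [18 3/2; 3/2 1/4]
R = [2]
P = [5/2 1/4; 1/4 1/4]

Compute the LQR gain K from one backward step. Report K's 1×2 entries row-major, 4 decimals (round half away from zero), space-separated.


BᵀP = [5.0000 0.5000]
S = R + BᵀPB = [2] + [10.0000] = [12.0000]
BᵀPA = [3.5000 -5.0000]
K = S⁻¹·BᵀPA = [0.2917 -0.4167]
A−BK = [0.4167 -0.1667; -3.0000 0.0000]
AᵀP(A−BK) = [2.2292 -0.2917; -0.2917 0.4167]
P' = Q + AᵀP(A−BK) = [20.2292 1.2083; 1.2083 0.6667]
tr(P') = 20.8958

0.2917 -0.4167


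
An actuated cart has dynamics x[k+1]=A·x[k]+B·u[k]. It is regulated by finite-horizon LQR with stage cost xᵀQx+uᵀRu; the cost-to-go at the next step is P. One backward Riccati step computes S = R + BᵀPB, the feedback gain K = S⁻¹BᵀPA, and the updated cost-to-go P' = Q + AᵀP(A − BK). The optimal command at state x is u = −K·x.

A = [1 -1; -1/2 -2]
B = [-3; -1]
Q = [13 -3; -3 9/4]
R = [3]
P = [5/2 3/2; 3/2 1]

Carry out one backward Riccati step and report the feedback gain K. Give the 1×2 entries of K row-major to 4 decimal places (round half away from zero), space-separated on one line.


BᵀP = [-9.0000 -5.5000]
S = R + BᵀPB = [3] + [32.5000] = [35.5000]
BᵀPA = [-6.2500 20.0000]
K = S⁻¹·BᵀPA = [-0.1761 0.5634]
A−BK = [0.4718 0.6901; -0.6761 -1.4366]
AᵀP(A−BK) = [0.1496 -0.2289; -0.2289 1.2324]
P' = Q + AᵀP(A−BK) = [13.1496 -3.2289; -3.2289 3.4824]
tr(P') = 16.6320

-0.1761 0.5634


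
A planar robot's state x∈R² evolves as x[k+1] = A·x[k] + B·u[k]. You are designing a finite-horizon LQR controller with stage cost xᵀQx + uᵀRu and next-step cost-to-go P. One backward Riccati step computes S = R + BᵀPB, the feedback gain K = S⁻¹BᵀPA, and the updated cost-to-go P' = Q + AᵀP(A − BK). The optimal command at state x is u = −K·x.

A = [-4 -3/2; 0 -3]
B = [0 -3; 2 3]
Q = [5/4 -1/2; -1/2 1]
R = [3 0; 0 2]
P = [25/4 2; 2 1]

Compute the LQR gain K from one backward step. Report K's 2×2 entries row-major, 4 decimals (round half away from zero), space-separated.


-1.0616 -1.1286 1.4282 0.6833

BᵀP = [4.0000 2.0000; -12.7500 -3.0000]
S = R + BᵀPB = [3 0; 0 2] + [4.0000 -6.0000; -6.0000 29.2500] = [7.0000 -6.0000; -6.0000 31.2500]
BᵀPA = [-16.0000 -12.0000; 51.0000 28.1250]
K = S⁻¹·BᵀPA = [-1.0616 -1.1286; 1.4282 0.6833]
A−BK = [0.2845 0.5499; -2.1614 -2.7927]
AᵀP(A−BK) = [10.1778 8.5937; 8.5937 8.3013]
P' = Q + AᵀP(A−BK) = [11.4278 8.0937; 8.0937 9.3013]
tr(P') = 20.7291


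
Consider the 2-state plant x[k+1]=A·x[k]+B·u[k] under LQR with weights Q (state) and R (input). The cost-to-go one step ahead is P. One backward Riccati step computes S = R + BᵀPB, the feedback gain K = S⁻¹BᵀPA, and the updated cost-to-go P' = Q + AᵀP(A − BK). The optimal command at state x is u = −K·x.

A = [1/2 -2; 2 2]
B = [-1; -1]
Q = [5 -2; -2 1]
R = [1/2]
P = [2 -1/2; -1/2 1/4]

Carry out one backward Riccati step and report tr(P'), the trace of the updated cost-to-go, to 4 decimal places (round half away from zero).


BᵀP = [-1.5000 0.2500]
S = R + BᵀPB = [1/2] + [1.2500] = [1.7500]
BᵀPA = [-0.2500 3.5000]
K = S⁻¹·BᵀPA = [-0.1429 2.0000]
A−BK = [0.3571 0.0000; 1.8571 4.0000]
AᵀP(A−BK) = [0.4643 1.0000; 1.0000 6.0000]
P' = Q + AᵀP(A−BK) = [5.4643 -1.0000; -1.0000 7.0000]
tr(P') = 12.4643

12.4643


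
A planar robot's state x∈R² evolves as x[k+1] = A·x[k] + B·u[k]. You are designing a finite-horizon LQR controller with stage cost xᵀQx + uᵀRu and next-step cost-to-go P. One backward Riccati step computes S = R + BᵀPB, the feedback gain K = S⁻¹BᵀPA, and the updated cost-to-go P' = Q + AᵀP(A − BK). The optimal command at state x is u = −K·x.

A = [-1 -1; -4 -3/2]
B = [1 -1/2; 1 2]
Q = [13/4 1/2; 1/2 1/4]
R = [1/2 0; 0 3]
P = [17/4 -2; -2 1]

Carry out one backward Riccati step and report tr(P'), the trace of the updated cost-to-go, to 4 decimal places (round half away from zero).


4.9993

BᵀP = [2.2500 -1.0000; -6.1250 3.0000]
S = R + BᵀPB = [1/2 0; 0 3] + [1.2500 -3.1250; -3.1250 9.0625] = [1.7500 -3.1250; -3.1250 12.0625]
BᵀPA = [1.7500 -0.7500; -5.8750 1.6250]
K = S⁻¹·BᵀPA = [0.2424 -0.3499; -0.4242 0.0441]
A−BK = [-1.4545 -0.6281; -3.3939 -1.2383]
AᵀP(A−BK) = [1.3333 0.1212; 0.1212 0.1660]
P' = Q + AᵀP(A−BK) = [4.5833 0.6212; 0.6212 0.4160]
tr(P') = 4.9993


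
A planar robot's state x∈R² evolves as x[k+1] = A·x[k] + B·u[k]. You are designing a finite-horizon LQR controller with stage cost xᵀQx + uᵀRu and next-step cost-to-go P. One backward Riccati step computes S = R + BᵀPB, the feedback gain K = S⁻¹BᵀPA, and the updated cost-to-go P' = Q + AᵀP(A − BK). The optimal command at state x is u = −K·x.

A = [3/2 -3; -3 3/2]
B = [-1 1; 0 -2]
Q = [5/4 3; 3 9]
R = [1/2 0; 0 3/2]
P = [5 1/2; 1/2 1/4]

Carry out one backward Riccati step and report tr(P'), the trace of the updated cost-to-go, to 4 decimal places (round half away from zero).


BᵀP = [-5.0000 -0.5000; 4.0000 0.0000]
S = R + BᵀPB = [1/2 0; 0 3/2] + [5.0000 -4.0000; -4.0000 4.0000] = [5.5000 -4.0000; -4.0000 5.5000]
BᵀPA = [-6.0000 14.2500; 6.0000 -12.0000]
K = S⁻¹·BᵀPA = [-0.6316 2.1316; 0.6316 -0.6316]
A−BK = [0.2368 -0.2368; -1.7368 0.2368]
AᵀP(A−BK) = [1.4211 -1.4211; -1.4211 3.1086]
P' = Q + AᵀP(A−BK) = [2.6711 1.5789; 1.5789 12.1086]
tr(P') = 14.7796

14.7796
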